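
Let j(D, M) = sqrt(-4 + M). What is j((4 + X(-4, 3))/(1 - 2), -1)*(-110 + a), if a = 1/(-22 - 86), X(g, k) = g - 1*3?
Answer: -11881*I*sqrt(5)/108 ≈ -245.99*I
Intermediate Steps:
X(g, k) = -3 + g (X(g, k) = g - 3 = -3 + g)
a = -1/108 (a = 1/(-108) = -1/108 ≈ -0.0092593)
j((4 + X(-4, 3))/(1 - 2), -1)*(-110 + a) = sqrt(-4 - 1)*(-110 - 1/108) = sqrt(-5)*(-11881/108) = (I*sqrt(5))*(-11881/108) = -11881*I*sqrt(5)/108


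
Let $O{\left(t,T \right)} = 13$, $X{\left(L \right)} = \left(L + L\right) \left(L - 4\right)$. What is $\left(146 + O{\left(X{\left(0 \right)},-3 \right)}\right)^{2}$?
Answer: $25281$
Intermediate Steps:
$X{\left(L \right)} = 2 L \left(-4 + L\right)$
$\left(146 + O{\left(X{\left(0 \right)},-3 \right)}\right)^{2} = \left(146 + 13\right)^{2} = 159^{2} = 25281$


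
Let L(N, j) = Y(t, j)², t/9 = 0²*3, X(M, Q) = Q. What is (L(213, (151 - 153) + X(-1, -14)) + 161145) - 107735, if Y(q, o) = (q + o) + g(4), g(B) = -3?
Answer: 53771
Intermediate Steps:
t = 0 (t = 9*(0²*3) = 9*(0*3) = 9*0 = 0)
Y(q, o) = -3 + o + q (Y(q, o) = (q + o) - 3 = (o + q) - 3 = -3 + o + q)
L(N, j) = (-3 + j)² (L(N, j) = (-3 + j + 0)² = (-3 + j)²)
(L(213, (151 - 153) + X(-1, -14)) + 161145) - 107735 = ((-3 + ((151 - 153) - 14))² + 161145) - 107735 = ((-3 + (-2 - 14))² + 161145) - 107735 = ((-3 - 16)² + 161145) - 107735 = ((-19)² + 161145) - 107735 = (361 + 161145) - 107735 = 161506 - 107735 = 53771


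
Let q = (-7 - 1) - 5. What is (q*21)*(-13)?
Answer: 3549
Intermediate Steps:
q = -13 (q = -8 - 5 = -13)
(q*21)*(-13) = -13*21*(-13) = -273*(-13) = 3549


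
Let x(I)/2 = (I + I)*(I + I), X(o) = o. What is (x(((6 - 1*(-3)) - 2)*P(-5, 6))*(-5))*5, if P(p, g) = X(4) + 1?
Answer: -245000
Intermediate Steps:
P(p, g) = 5 (P(p, g) = 4 + 1 = 5)
x(I) = 8*I**2 (x(I) = 2*((I + I)*(I + I)) = 2*((2*I)*(2*I)) = 2*(4*I**2) = 8*I**2)
(x(((6 - 1*(-3)) - 2)*P(-5, 6))*(-5))*5 = ((8*(((6 - 1*(-3)) - 2)*5)**2)*(-5))*5 = ((8*(((6 + 3) - 2)*5)**2)*(-5))*5 = ((8*((9 - 2)*5)**2)*(-5))*5 = ((8*(7*5)**2)*(-5))*5 = ((8*35**2)*(-5))*5 = ((8*1225)*(-5))*5 = (9800*(-5))*5 = -49000*5 = -245000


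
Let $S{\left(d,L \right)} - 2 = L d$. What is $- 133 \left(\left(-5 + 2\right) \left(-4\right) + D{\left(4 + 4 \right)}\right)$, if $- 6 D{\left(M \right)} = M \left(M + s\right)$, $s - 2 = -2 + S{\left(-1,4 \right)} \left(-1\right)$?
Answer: $\frac{532}{3} \approx 177.33$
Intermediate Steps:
$S{\left(d,L \right)} = 2 + L d$
$s = 2$ ($s = 2 - \left(2 - \left(2 + 4 \left(-1\right)\right) \left(-1\right)\right) = 2 - \left(2 - \left(2 - 4\right) \left(-1\right)\right) = 2 - 0 = 2 + \left(-2 + 2\right) = 2 + 0 = 2$)
$D{\left(M \right)} = - \frac{M \left(2 + M\right)}{6}$ ($D{\left(M \right)} = - \frac{M \left(M + 2\right)}{6} = - \frac{M \left(2 + M\right)}{6}$)
$- 133 \left(\left(-5 + 2\right) \left(-4\right) + D{\left(4 + 4 \right)}\right) = - 133 \left(\left(-5 + 2\right) \left(-4\right) - \frac{\left(4 + 4\right) \left(2 + \left(4 + 4\right)\right)}{6}\right) = - 133 \left(\left(-3\right) \left(-4\right) - \frac{4 \left(2 + 8\right)}{3}\right) = - 133 \left(12 - \frac{4}{3} \cdot 10\right) = - 133 \left(12 - \frac{40}{3}\right) = \left(-133\right) \left(- \frac{4}{3}\right) = \frac{532}{3}$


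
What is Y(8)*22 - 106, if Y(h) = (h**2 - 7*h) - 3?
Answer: 4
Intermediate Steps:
Y(h) = -3 + h**2 - 7*h
Y(8)*22 - 106 = (-3 + 8**2 - 7*8)*22 - 106 = (-3 + 64 - 56)*22 - 106 = 5*22 - 106 = 110 - 106 = 4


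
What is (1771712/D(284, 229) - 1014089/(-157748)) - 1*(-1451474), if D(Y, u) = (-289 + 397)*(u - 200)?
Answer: 179351920430047/123516684 ≈ 1.4520e+6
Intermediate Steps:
D(Y, u) = -21600 + 108*u (D(Y, u) = 108*(-200 + u) = -21600 + 108*u)
(1771712/D(284, 229) - 1014089/(-157748)) - 1*(-1451474) = (1771712/(-21600 + 108*229) - 1014089/(-157748)) - 1*(-1451474) = (1771712/(-21600 + 24732) - 1014089*(-1/157748)) + 1451474 = (1771712/3132 + 1014089/157748) + 1451474 = (1771712*(1/3132) + 1014089/157748) + 1451474 = (442928/783 + 1014089/157748) + 1451474 = 70665037831/123516684 + 1451474 = 179351920430047/123516684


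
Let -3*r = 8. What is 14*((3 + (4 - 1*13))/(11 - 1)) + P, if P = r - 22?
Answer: -496/15 ≈ -33.067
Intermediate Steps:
r = -8/3 (r = -⅓*8 = -8/3 ≈ -2.6667)
P = -74/3 (P = -8/3 - 22 = -74/3 ≈ -24.667)
14*((3 + (4 - 1*13))/(11 - 1)) + P = 14*((3 + (4 - 1*13))/(11 - 1)) - 74/3 = 14*((3 + (4 - 13))/10) - 74/3 = 14*((3 - 9)*(⅒)) - 74/3 = 14*(-6*⅒) - 74/3 = 14*(-⅗) - 74/3 = -42/5 - 74/3 = -496/15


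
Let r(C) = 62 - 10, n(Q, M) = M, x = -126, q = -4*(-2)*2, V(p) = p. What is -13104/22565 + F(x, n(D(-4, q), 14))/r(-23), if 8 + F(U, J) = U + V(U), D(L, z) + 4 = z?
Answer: -125929/22565 ≈ -5.5807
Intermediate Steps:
q = 16 (q = 8*2 = 16)
D(L, z) = -4 + z
F(U, J) = -8 + 2*U (F(U, J) = -8 + (U + U) = -8 + 2*U)
r(C) = 52
-13104/22565 + F(x, n(D(-4, q), 14))/r(-23) = -13104/22565 + (-8 + 2*(-126))/52 = -13104*1/22565 + (-8 - 252)*(1/52) = -13104/22565 - 260*1/52 = -13104/22565 - 5 = -125929/22565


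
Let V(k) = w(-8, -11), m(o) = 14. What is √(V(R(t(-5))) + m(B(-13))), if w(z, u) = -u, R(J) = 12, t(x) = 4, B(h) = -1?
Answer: 5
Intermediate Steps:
V(k) = 11 (V(k) = -1*(-11) = 11)
√(V(R(t(-5))) + m(B(-13))) = √(11 + 14) = √25 = 5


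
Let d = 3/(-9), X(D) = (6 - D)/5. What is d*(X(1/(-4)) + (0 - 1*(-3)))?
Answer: -17/12 ≈ -1.4167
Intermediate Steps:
X(D) = 6/5 - D/5 (X(D) = (6 - D)*(1/5) = 6/5 - D/5)
d = -1/3 (d = 3*(-1/9) = -1/3 ≈ -0.33333)
d*(X(1/(-4)) + (0 - 1*(-3))) = -((6/5 - 1/5/(-4)) + (0 - 1*(-3)))/3 = -((6/5 - 1/5*(-1/4)) + (0 + 3))/3 = -((6/5 + 1/20) + 3)/3 = -(5/4 + 3)/3 = -1/3*17/4 = -17/12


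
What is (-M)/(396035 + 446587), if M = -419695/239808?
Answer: 419695/202067496576 ≈ 2.0770e-6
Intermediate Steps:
M = -419695/239808 (M = -419695*1/239808 = -419695/239808 ≈ -1.7501)
(-M)/(396035 + 446587) = (-1*(-419695/239808))/(396035 + 446587) = (419695/239808)/842622 = (419695/239808)*(1/842622) = 419695/202067496576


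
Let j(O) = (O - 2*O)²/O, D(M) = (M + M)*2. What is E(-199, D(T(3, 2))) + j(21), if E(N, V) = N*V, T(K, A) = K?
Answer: -2367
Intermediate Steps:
D(M) = 4*M (D(M) = (2*M)*2 = 4*M)
j(O) = O (j(O) = (-O)²/O = O²/O = O)
E(-199, D(T(3, 2))) + j(21) = -796*3 + 21 = -199*12 + 21 = -2388 + 21 = -2367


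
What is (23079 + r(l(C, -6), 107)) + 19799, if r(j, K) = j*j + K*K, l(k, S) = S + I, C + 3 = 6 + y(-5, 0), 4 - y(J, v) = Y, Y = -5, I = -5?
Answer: 54448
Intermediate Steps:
y(J, v) = 9 (y(J, v) = 4 - 1*(-5) = 4 + 5 = 9)
C = 12 (C = -3 + (6 + 9) = -3 + 15 = 12)
l(k, S) = -5 + S (l(k, S) = S - 5 = -5 + S)
r(j, K) = K² + j² (r(j, K) = j² + K² = K² + j²)
(23079 + r(l(C, -6), 107)) + 19799 = (23079 + (107² + (-5 - 6)²)) + 19799 = (23079 + (11449 + (-11)²)) + 19799 = (23079 + (11449 + 121)) + 19799 = (23079 + 11570) + 19799 = 34649 + 19799 = 54448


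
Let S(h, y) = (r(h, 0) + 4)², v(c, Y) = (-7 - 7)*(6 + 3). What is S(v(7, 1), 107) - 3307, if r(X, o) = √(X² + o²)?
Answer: 13593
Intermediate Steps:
v(c, Y) = -126 (v(c, Y) = -14*9 = -126)
S(h, y) = (4 + √(h²))² (S(h, y) = (√(h² + 0²) + 4)² = (√(h² + 0) + 4)² = (√(h²) + 4)² = (4 + √(h²))²)
S(v(7, 1), 107) - 3307 = (4 + √((-126)²))² - 3307 = (4 + √15876)² - 3307 = (4 + 126)² - 3307 = 130² - 3307 = 16900 - 3307 = 13593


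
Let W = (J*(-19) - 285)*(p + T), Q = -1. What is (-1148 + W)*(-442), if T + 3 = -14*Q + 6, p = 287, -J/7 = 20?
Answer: -318616584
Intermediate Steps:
J = -140 (J = -7*20 = -140)
T = 17 (T = -3 + (-14*(-1) + 6) = -3 + (14 + 6) = -3 + 20 = 17)
W = 722000 (W = (-140*(-19) - 285)*(287 + 17) = (2660 - 285)*304 = 2375*304 = 722000)
(-1148 + W)*(-442) = (-1148 + 722000)*(-442) = 720852*(-442) = -318616584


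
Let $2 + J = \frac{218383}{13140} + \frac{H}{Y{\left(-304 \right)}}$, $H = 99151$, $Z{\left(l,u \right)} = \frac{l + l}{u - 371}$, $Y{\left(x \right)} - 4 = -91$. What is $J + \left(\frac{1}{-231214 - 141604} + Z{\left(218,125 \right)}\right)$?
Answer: $- \frac{113161939369903}{100425984660} \approx -1126.8$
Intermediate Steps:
$Y{\left(x \right)} = -87$ ($Y{\left(x \right)} = 4 - 91 = -87$)
$Z{\left(l,u \right)} = \frac{2 l}{-371 + u}$
$J = - \frac{14783117}{13140}$ ($J = -2 + \left(\frac{218383}{13140} + \frac{99151}{-87}\right) = -2 + \left(218383 \cdot \frac{1}{13140} + 99151 \left(- \frac{1}{87}\right)\right) = -2 + \left(\frac{218383}{13140} - \frac{3419}{3}\right) = -2 - \frac{14756837}{13140} = - \frac{14783117}{13140} \approx -1125.0$)
$J + \left(\frac{1}{-231214 - 141604} + Z{\left(218,125 \right)}\right) = - \frac{14783117}{13140} + \left(\frac{1}{-231214 - 141604} + 2 \cdot 218 \frac{1}{-371 + 125}\right) = - \frac{14783117}{13140} + \left(\frac{1}{-372818} + 2 \cdot 218 \frac{1}{-246}\right) = - \frac{14783117}{13140} + \left(- \frac{1}{372818} + 2 \cdot 218 \left(- \frac{1}{246}\right)\right) = - \frac{14783117}{13140} - \frac{81274447}{45856614} = - \frac{113161939369903}{100425984660}$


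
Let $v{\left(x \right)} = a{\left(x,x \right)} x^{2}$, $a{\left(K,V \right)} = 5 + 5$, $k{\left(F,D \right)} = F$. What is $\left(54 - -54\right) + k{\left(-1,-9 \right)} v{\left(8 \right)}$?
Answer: $-532$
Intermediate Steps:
$a{\left(K,V \right)} = 10$
$v{\left(x \right)} = 10 x^{2}$
$\left(54 - -54\right) + k{\left(-1,-9 \right)} v{\left(8 \right)} = \left(54 - -54\right) - 10 \cdot 8^{2} = \left(54 + 54\right) - 10 \cdot 64 = 108 - 640 = -532$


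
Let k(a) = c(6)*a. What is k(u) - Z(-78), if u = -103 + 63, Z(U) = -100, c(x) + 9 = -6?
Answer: 700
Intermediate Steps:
c(x) = -15 (c(x) = -9 - 6 = -15)
u = -40
k(a) = -15*a
k(u) - Z(-78) = -15*(-40) - 1*(-100) = 600 + 100 = 700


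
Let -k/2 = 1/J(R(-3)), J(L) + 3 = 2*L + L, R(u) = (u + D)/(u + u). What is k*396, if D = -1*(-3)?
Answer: 264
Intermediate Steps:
D = 3
R(u) = (3 + u)/(2*u) (R(u) = (u + 3)/(u + u) = (3 + u)/((2*u)) = (3 + u)*(1/(2*u)) = (3 + u)/(2*u))
J(L) = -3 + 3*L (J(L) = -3 + (2*L + L) = -3 + 3*L)
k = 2/3 (k = -2/(-3 + 3*((1/2)*(3 - 3)/(-3))) = -2/(-3 + 3*((1/2)*(-1/3)*0)) = -2/(-3 + 3*0) = -2/(-3 + 0) = -2/(-3) = -2*(-1/3) = 2/3 ≈ 0.66667)
k*396 = (2/3)*396 = 264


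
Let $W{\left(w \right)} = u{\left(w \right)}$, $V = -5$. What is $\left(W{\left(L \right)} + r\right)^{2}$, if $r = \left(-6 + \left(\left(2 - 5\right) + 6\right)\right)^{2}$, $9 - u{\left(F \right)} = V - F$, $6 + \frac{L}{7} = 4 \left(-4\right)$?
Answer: $17161$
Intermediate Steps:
$L = -154$ ($L = -42 + 7 \cdot 4 \left(-4\right) = -42 + 7 \left(-16\right) = -42 - 112 = -154$)
$u{\left(F \right)} = 14 + F$ ($u{\left(F \right)} = 9 - \left(-5 - F\right) = 9 + \left(5 + F\right) = 14 + F$)
$W{\left(w \right)} = 14 + w$
$r = 9$ ($r = \left(-6 + \left(-3 + 6\right)\right)^{2} = \left(-6 + 3\right)^{2} = \left(-3\right)^{2} = 9$)
$\left(W{\left(L \right)} + r\right)^{2} = \left(\left(14 - 154\right) + 9\right)^{2} = \left(-140 + 9\right)^{2} = \left(-131\right)^{2} = 17161$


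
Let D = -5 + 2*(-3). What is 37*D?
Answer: -407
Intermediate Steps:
D = -11 (D = -5 - 6 = -11)
37*D = 37*(-11) = -407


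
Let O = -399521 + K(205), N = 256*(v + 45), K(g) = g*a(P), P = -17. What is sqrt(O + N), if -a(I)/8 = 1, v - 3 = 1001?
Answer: I*sqrt(132617) ≈ 364.17*I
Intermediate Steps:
v = 1004 (v = 3 + 1001 = 1004)
a(I) = -8 (a(I) = -8*1 = -8)
K(g) = -8*g (K(g) = g*(-8) = -8*g)
N = 268544 (N = 256*(1004 + 45) = 256*1049 = 268544)
O = -401161 (O = -399521 - 8*205 = -399521 - 1640 = -401161)
sqrt(O + N) = sqrt(-401161 + 268544) = sqrt(-132617) = I*sqrt(132617)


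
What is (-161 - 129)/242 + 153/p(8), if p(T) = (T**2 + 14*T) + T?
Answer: -8167/22264 ≈ -0.36683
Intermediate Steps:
p(T) = T**2 + 15*T
(-161 - 129)/242 + 153/p(8) = (-161 - 129)/242 + 153/((8*(15 + 8))) = -290*1/242 + 153/((8*23)) = -145/121 + 153/184 = -8167/22264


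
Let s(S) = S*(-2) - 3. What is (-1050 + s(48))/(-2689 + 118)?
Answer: 383/857 ≈ 0.44691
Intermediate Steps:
s(S) = -3 - 2*S (s(S) = -2*S - 3 = -3 - 2*S)
(-1050 + s(48))/(-2689 + 118) = (-1050 + (-3 - 2*48))/(-2689 + 118) = (-1050 + (-3 - 96))/(-2571) = (-1050 - 99)*(-1/2571) = -1149*(-1/2571) = 383/857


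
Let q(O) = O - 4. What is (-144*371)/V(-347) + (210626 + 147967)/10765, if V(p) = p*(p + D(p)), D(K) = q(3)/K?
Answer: 1775098191/54008005 ≈ 32.867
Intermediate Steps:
q(O) = -4 + O
D(K) = -1/K (D(K) = (-4 + 3)/K = -1/K)
V(p) = p*(p - 1/p)
(-144*371)/V(-347) + (210626 + 147967)/10765 = (-144*371)/(-1 + (-347)²) + (210626 + 147967)/10765 = -53424/(-1 + 120409) + 358593*(1/10765) = -53424/120408 + 358593/10765 = -53424*1/120408 + 358593/10765 = -2226/5017 + 358593/10765 = 1775098191/54008005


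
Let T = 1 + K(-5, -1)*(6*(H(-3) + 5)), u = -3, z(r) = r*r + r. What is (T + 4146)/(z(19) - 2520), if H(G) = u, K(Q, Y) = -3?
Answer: -4111/2140 ≈ -1.9210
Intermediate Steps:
z(r) = r + r**2 (z(r) = r**2 + r = r + r**2)
H(G) = -3
T = -35 (T = 1 - 18*(-3 + 5) = 1 - 18*2 = 1 - 3*12 = 1 - 36 = -35)
(T + 4146)/(z(19) - 2520) = (-35 + 4146)/(19*(1 + 19) - 2520) = 4111/(19*20 - 2520) = 4111/(380 - 2520) = 4111/(-2140) = 4111*(-1/2140) = -4111/2140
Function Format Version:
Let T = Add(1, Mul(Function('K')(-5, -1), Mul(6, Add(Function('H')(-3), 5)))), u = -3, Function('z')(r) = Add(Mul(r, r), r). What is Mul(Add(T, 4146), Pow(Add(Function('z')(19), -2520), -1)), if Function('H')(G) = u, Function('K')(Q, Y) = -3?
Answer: Rational(-4111, 2140) ≈ -1.9210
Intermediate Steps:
Function('z')(r) = Add(r, Pow(r, 2)) (Function('z')(r) = Add(Pow(r, 2), r) = Add(r, Pow(r, 2)))
Function('H')(G) = -3
T = -35 (T = Add(1, Mul(-3, Mul(6, Add(-3, 5)))) = Add(1, Mul(-3, Mul(6, 2))) = Add(1, Mul(-3, 12)) = Add(1, -36) = -35)
Mul(Add(T, 4146), Pow(Add(Function('z')(19), -2520), -1)) = Mul(Add(-35, 4146), Pow(Add(Mul(19, Add(1, 19)), -2520), -1)) = Mul(4111, Pow(Add(Mul(19, 20), -2520), -1)) = Mul(4111, Pow(Add(380, -2520), -1)) = Mul(4111, Pow(-2140, -1)) = Mul(4111, Rational(-1, 2140)) = Rational(-4111, 2140)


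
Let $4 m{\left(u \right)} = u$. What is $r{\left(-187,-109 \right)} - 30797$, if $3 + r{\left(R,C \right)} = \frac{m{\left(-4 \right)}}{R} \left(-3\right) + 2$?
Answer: $- \frac{5759229}{187} \approx -30798.0$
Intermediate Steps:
$m{\left(u \right)} = \frac{u}{4}$
$r{\left(R,C \right)} = -1 + \frac{3}{R}$ ($r{\left(R,C \right)} = -3 + \left(\frac{\frac{1}{4} \left(-4\right)}{R} \left(-3\right) + 2\right) = -3 + \left(- \frac{1}{R} \left(-3\right) + 2\right) = -3 + \left(\frac{3}{R} + 2\right) = -3 + \left(2 + \frac{3}{R}\right) = -1 + \frac{3}{R}$)
$r{\left(-187,-109 \right)} - 30797 = \frac{3 - -187}{-187} - 30797 = - \frac{3 + 187}{187} - 30797 = \left(- \frac{1}{187}\right) 190 - 30797 = - \frac{190}{187} - 30797 = - \frac{5759229}{187}$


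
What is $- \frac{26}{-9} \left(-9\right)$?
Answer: $-26$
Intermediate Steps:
$- \frac{26}{-9} \left(-9\right) = \left(-26\right) \left(- \frac{1}{9}\right) \left(-9\right) = \frac{26}{9} \left(-9\right) = -26$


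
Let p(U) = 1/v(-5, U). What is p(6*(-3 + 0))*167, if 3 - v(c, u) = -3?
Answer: 167/6 ≈ 27.833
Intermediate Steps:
v(c, u) = 6 (v(c, u) = 3 - 1*(-3) = 3 + 3 = 6)
p(U) = ⅙ (p(U) = 1/6 = ⅙)
p(6*(-3 + 0))*167 = (⅙)*167 = 167/6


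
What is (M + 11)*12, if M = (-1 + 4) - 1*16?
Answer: -24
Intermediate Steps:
M = -13 (M = 3 - 16 = -13)
(M + 11)*12 = (-13 + 11)*12 = -2*12 = -24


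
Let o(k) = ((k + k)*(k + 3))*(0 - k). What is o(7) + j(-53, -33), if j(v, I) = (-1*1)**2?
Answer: -979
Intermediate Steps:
o(k) = -2*k**2*(3 + k) (o(k) = ((2*k)*(3 + k))*(-k) = (2*k*(3 + k))*(-k) = -2*k**2*(3 + k))
j(v, I) = 1 (j(v, I) = (-1)**2 = 1)
o(7) + j(-53, -33) = 2*7**2*(-3 - 1*7) + 1 = 2*49*(-3 - 7) + 1 = 2*49*(-10) + 1 = -980 + 1 = -979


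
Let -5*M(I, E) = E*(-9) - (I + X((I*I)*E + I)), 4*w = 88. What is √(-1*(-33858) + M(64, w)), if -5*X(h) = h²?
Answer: 28*I*√10370999/5 ≈ 18034.0*I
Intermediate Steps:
w = 22 (w = (¼)*88 = 22)
X(h) = -h²/5
M(I, E) = -(I + E*I²)²/25 + I/5 + 9*E/5 (M(I, E) = -(E*(-9) - (I - ((I*I)*E + I)²/5))/5 = -(-9*E - (I - (I²*E + I)²/5))/5 = -(-9*E - (I - (E*I² + I)²/5))/5 = -(-9*E - (I - (I + E*I²)²/5))/5 = -(-9*E + (-I + (I + E*I²)²/5))/5 = -(-I - 9*E + (I + E*I²)²/5)/5 = -(I + E*I²)²/25 + I/5 + 9*E/5)
√(-1*(-33858) + M(64, w)) = √(-1*(-33858) + ((⅕)*64 + (9/5)*22 - 1/25*64²*(1 + 22*64)²)) = √(33858 + (64/5 + 198/5 - 1/25*4096*(1 + 1408)²)) = √(33858 + (64/5 + 198/5 - 1/25*4096*1409²)) = √(33858 + (64/5 + 198/5 - 1/25*4096*1985281)) = √(33858 + (64/5 + 198/5 - 8131710976/25)) = √(33858 - 8131709666/25) = √(-8130863216/25) = 28*I*√10370999/5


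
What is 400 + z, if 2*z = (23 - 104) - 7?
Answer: 356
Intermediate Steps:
z = -44 (z = ((23 - 104) - 7)/2 = (-81 - 7)/2 = (½)*(-88) = -44)
400 + z = 400 - 44 = 356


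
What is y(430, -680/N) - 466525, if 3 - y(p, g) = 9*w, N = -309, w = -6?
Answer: -466468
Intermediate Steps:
y(p, g) = 57 (y(p, g) = 3 - 9*(-6) = 3 - 1*(-54) = 3 + 54 = 57)
y(430, -680/N) - 466525 = 57 - 466525 = -466468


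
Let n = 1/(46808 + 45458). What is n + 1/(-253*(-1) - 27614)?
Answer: -64905/2524490026 ≈ -2.5710e-5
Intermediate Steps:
n = 1/92266 ≈ 1.0838e-5
n + 1/(-253*(-1) - 27614) = 1/92266 + 1/(-253*(-1) - 27614) = 1/92266 + 1/(253 - 27614) = 1/92266 + 1/(-27361) = 1/92266 - 1/27361 = -64905/2524490026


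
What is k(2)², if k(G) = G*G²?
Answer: 64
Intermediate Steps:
k(G) = G³
k(2)² = (2³)² = 8² = 64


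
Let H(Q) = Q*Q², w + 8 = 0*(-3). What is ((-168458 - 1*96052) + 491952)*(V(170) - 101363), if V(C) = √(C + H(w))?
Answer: -23054203446 + 682326*I*√38 ≈ -2.3054e+10 + 4.2061e+6*I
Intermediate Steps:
w = -8 (w = -8 + 0*(-3) = -8 + 0 = -8)
H(Q) = Q³
V(C) = √(-512 + C) (V(C) = √(C + (-8)³) = √(C - 512) = √(-512 + C))
((-168458 - 1*96052) + 491952)*(V(170) - 101363) = ((-168458 - 1*96052) + 491952)*(√(-512 + 170) - 101363) = ((-168458 - 96052) + 491952)*(√(-342) - 101363) = (-264510 + 491952)*(3*I*√38 - 101363) = 227442*(-101363 + 3*I*√38) = -23054203446 + 682326*I*√38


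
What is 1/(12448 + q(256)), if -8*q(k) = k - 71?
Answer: 8/99399 ≈ 8.0484e-5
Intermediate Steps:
q(k) = 71/8 - k/8 (q(k) = -(k - 71)/8 = -(-71 + k)/8 = 71/8 - k/8)
1/(12448 + q(256)) = 1/(12448 + (71/8 - 1/8*256)) = 1/(12448 + (71/8 - 32)) = 1/(12448 - 185/8) = 1/(99399/8) = 8/99399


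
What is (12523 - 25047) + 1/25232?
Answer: -316005567/25232 ≈ -12524.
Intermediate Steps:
(12523 - 25047) + 1/25232 = -12524 + 1/25232 = -316005567/25232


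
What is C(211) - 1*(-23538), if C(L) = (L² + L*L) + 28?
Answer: 112608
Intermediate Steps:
C(L) = 28 + 2*L² (C(L) = (L² + L²) + 28 = 2*L² + 28 = 28 + 2*L²)
C(211) - 1*(-23538) = (28 + 2*211²) - 1*(-23538) = (28 + 2*44521) + 23538 = (28 + 89042) + 23538 = 89070 + 23538 = 112608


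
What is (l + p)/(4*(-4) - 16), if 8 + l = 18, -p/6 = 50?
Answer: 145/16 ≈ 9.0625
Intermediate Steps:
p = -300 (p = -6*50 = -300)
l = 10 (l = -8 + 18 = 10)
(l + p)/(4*(-4) - 16) = (10 - 300)/(4*(-4) - 16) = -290/(-16 - 16) = -290/(-32) = -1/32*(-290) = 145/16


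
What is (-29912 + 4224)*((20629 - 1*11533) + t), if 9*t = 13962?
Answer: -820526096/3 ≈ -2.7351e+8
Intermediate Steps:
t = 4654/3 (t = (⅑)*13962 = 4654/3 ≈ 1551.3)
(-29912 + 4224)*((20629 - 1*11533) + t) = (-29912 + 4224)*((20629 - 1*11533) + 4654/3) = -25688*((20629 - 11533) + 4654/3) = -25688*(9096 + 4654/3) = -25688*31942/3 = -820526096/3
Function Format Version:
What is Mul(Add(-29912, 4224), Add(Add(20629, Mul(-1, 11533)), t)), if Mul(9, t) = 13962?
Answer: Rational(-820526096, 3) ≈ -2.7351e+8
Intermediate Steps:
t = Rational(4654, 3) (t = Mul(Rational(1, 9), 13962) = Rational(4654, 3) ≈ 1551.3)
Mul(Add(-29912, 4224), Add(Add(20629, Mul(-1, 11533)), t)) = Mul(Add(-29912, 4224), Add(Add(20629, Mul(-1, 11533)), Rational(4654, 3))) = Mul(-25688, Add(Add(20629, -11533), Rational(4654, 3))) = Mul(-25688, Add(9096, Rational(4654, 3))) = Mul(-25688, Rational(31942, 3)) = Rational(-820526096, 3)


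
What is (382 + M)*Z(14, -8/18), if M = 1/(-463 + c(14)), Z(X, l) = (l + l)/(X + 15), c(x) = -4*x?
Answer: -1586056/135459 ≈ -11.709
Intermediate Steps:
Z(X, l) = 2*l/(15 + X) (Z(X, l) = (2*l)/(15 + X) = 2*l/(15 + X))
M = -1/519 (M = 1/(-463 - 4*14) = 1/(-463 - 56) = 1/(-519) = -1/519 ≈ -0.0019268)
(382 + M)*Z(14, -8/18) = (382 - 1/519)*(2*(-8/18)/(15 + 14)) = 198257*(2*(-8*1/18)/29)/519 = 198257*(2*(-4/9)*(1/29))/519 = (198257/519)*(-8/261) = -1586056/135459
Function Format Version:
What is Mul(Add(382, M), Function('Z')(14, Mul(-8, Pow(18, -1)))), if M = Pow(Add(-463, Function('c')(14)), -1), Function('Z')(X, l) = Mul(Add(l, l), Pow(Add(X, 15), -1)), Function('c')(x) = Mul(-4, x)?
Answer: Rational(-1586056, 135459) ≈ -11.709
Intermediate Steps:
Function('Z')(X, l) = Mul(2, l, Pow(Add(15, X), -1)) (Function('Z')(X, l) = Mul(Mul(2, l), Pow(Add(15, X), -1)) = Mul(2, l, Pow(Add(15, X), -1)))
M = Rational(-1, 519) (M = Pow(Add(-463, Mul(-4, 14)), -1) = Pow(Add(-463, -56), -1) = Pow(-519, -1) = Rational(-1, 519) ≈ -0.0019268)
Mul(Add(382, M), Function('Z')(14, Mul(-8, Pow(18, -1)))) = Mul(Add(382, Rational(-1, 519)), Mul(2, Mul(-8, Pow(18, -1)), Pow(Add(15, 14), -1))) = Mul(Rational(198257, 519), Mul(2, Mul(-8, Rational(1, 18)), Pow(29, -1))) = Mul(Rational(198257, 519), Mul(2, Rational(-4, 9), Rational(1, 29))) = Mul(Rational(198257, 519), Rational(-8, 261)) = Rational(-1586056, 135459)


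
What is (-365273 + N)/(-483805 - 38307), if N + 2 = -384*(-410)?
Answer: 207835/522112 ≈ 0.39807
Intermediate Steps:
N = 157438 (N = -2 - 384*(-410) = -2 + 157440 = 157438)
(-365273 + N)/(-483805 - 38307) = (-365273 + 157438)/(-483805 - 38307) = -207835/(-522112) = -207835*(-1/522112) = 207835/522112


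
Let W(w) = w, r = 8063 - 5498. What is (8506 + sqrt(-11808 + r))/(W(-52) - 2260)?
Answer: -4253/1156 - 3*I*sqrt(1027)/2312 ≈ -3.6791 - 0.041583*I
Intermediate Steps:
r = 2565
(8506 + sqrt(-11808 + r))/(W(-52) - 2260) = (8506 + sqrt(-11808 + 2565))/(-52 - 2260) = (8506 + sqrt(-9243))/(-2312) = (8506 + 3*I*sqrt(1027))*(-1/2312) = -4253/1156 - 3*I*sqrt(1027)/2312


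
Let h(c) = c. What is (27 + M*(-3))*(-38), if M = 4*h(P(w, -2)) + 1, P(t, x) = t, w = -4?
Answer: -2736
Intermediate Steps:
M = -15 (M = 4*(-4) + 1 = -16 + 1 = -15)
(27 + M*(-3))*(-38) = (27 - 15*(-3))*(-38) = (27 + 45)*(-38) = 72*(-38) = -2736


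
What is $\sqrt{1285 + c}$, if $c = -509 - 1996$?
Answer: $2 i \sqrt{305} \approx 34.928 i$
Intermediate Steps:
$c = -2505$ ($c = -509 - 1996 = -2505$)
$\sqrt{1285 + c} = \sqrt{1285 - 2505} = \sqrt{-1220} = 2 i \sqrt{305}$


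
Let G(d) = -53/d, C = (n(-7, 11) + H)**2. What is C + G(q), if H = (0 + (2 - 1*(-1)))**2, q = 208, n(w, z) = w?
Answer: 779/208 ≈ 3.7452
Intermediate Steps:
H = 9 (H = (0 + (2 + 1))**2 = (0 + 3)**2 = 3**2 = 9)
C = 4 (C = (-7 + 9)**2 = 2**2 = 4)
C + G(q) = 4 - 53/208 = 779/208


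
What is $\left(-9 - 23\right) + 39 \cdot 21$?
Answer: $787$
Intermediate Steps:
$\left(-9 - 23\right) + 39 \cdot 21 = -32 + 819 = 787$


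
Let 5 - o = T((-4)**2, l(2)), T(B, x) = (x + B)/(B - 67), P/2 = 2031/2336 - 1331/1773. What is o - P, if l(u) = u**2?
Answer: 181469501/35204688 ≈ 5.1547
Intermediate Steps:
P = 491747/2070864 (P = 2*(2031/2336 - 1331/1773) = 2*(491747/4141728) = 491747/2070864 ≈ 0.23746)
T(B, x) = (B + x)/(-67 + B)
o = 275/51 (o = 5 - ((-4)**2 + 2**2)/(-67 + (-4)**2) = 5 - (16 + 4)/(-67 + 16) = 5 - 20/(-51) = 5 - (-1)*20/51 = 5 - 1*(-20/51) = 5 + 20/51 = 275/51 ≈ 5.3922)
o - P = 275/51 - 1*491747/2070864 = 275/51 - 491747/2070864 = 181469501/35204688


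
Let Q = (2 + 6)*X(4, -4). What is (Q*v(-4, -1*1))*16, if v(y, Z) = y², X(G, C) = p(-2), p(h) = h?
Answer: -4096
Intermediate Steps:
X(G, C) = -2
Q = -16 (Q = (2 + 6)*(-2) = 8*(-2) = -16)
(Q*v(-4, -1*1))*16 = -16*(-4)²*16 = -16*16*16 = -256*16 = -4096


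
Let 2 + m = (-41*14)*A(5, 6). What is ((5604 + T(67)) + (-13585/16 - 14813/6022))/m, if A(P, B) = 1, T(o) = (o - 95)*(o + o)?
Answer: -48199013/27749376 ≈ -1.7369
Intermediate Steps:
T(o) = 2*o*(-95 + o) (T(o) = (-95 + o)*(2*o) = 2*o*(-95 + o))
m = -576 (m = -2 - 41*14*1 = -2 - 574*1 = -2 - 574 = -576)
((5604 + T(67)) + (-13585/16 - 14813/6022))/m = ((5604 + 2*67*(-95 + 67)) + (-13585/16 - 14813/6022))/(-576) = ((5604 + 2*67*(-28)) + (-13585*1/16 - 14813*1/6022))*(-1/576) = ((5604 - 3752) + (-13585/16 - 14813/6022))*(-1/576) = (1852 - 41022939/48176)*(-1/576) = (48199013/48176)*(-1/576) = -48199013/27749376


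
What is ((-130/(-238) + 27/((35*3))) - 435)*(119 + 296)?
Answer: -21442801/119 ≈ -1.8019e+5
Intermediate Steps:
((-130/(-238) + 27/((35*3))) - 435)*(119 + 296) = ((-130*(-1/238) + 27/105) - 435)*415 = ((65/119 + 27*(1/105)) - 435)*415 = ((65/119 + 9/35) - 435)*415 = (478/595 - 435)*415 = -258347/595*415 = -21442801/119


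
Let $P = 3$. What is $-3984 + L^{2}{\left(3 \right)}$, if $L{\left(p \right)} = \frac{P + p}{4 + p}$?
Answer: $- \frac{195180}{49} \approx -3983.3$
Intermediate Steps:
$L{\left(p \right)} = \frac{3 + p}{4 + p}$
$-3984 + L^{2}{\left(3 \right)} = -3984 + \left(\frac{3 + 3}{4 + 3}\right)^{2} = -3984 + \left(\frac{1}{7} \cdot 6\right)^{2} = -3984 + \left(\frac{6}{7}\right)^{2} = -3984 + \frac{36}{49} = - \frac{195180}{49}$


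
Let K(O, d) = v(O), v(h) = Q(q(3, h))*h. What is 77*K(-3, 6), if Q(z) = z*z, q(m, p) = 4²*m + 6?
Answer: -673596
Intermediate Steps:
q(m, p) = 6 + 16*m (q(m, p) = 16*m + 6 = 6 + 16*m)
Q(z) = z²
v(h) = 2916*h (v(h) = (6 + 16*3)²*h = (6 + 48)²*h = 54²*h = 2916*h)
K(O, d) = 2916*O
77*K(-3, 6) = 77*(2916*(-3)) = 77*(-8748) = -673596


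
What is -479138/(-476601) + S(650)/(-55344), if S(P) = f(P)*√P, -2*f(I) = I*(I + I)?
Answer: 479138/476601 + 528125*√26/13836 ≈ 195.64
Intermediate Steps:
f(I) = -I² (f(I) = -I*(I + I)/2 = -I*2*I/2 = -I²)
S(P) = -P^(5/2) (S(P) = (-P²)*√P = -P^(5/2))
-479138/(-476601) + S(650)/(-55344) = -479138/(-476601) - 650^(5/2)/(-55344) = -479138*(-1/476601) - 2112500*√26*(-1/55344) = 479138/476601 - 2112500*√26*(-1/55344) = 479138/476601 + 528125*√26/13836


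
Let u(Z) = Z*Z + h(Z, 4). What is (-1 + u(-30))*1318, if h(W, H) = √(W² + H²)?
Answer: 1184882 + 2636*√229 ≈ 1.2248e+6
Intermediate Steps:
h(W, H) = √(H² + W²)
u(Z) = Z² + √(16 + Z²) (u(Z) = Z*Z + √(4² + Z²) = Z² + √(16 + Z²))
(-1 + u(-30))*1318 = (-1 + ((-30)² + √(16 + (-30)²)))*1318 = (-1 + (900 + √(16 + 900)))*1318 = (-1 + (900 + √916))*1318 = (-1 + (900 + 2*√229))*1318 = (899 + 2*√229)*1318 = 1184882 + 2636*√229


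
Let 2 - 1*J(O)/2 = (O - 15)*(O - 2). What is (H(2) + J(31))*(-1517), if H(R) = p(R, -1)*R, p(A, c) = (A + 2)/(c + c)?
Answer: 1407776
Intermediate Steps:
p(A, c) = (2 + A)/(2*c) (p(A, c) = (2 + A)/((2*c)) = (2 + A)*(1/(2*c)) = (2 + A)/(2*c))
H(R) = R*(-1 - R/2) (H(R) = ((½)*(2 + R)/(-1))*R = ((½)*(-1)*(2 + R))*R = (-1 - R/2)*R = R*(-1 - R/2))
J(O) = 4 - 2*(-15 + O)*(-2 + O) (J(O) = 4 - 2*(O - 15)*(O - 2) = 4 - 2*(-15 + O)*(-2 + O))
(H(2) + J(31))*(-1517) = ((½)*2*(-2 - 1*2) + (-56 - 2*31² + 34*31))*(-1517) = ((½)*2*(-2 - 2) + (-56 - 2*961 + 1054))*(-1517) = ((½)*2*(-4) + (-56 - 1922 + 1054))*(-1517) = (-4 - 924)*(-1517) = -928*(-1517) = 1407776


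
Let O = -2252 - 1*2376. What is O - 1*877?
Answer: -5505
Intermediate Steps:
O = -4628 (O = -2252 - 2376 = -4628)
O - 1*877 = -4628 - 1*877 = -4628 - 877 = -5505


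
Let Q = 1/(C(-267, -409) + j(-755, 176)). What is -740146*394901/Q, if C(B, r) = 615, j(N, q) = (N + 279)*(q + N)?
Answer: -80734503453320574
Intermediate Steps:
j(N, q) = (279 + N)*(N + q)
Q = 1/276219 (Q = 1/(615 + ((-755)² + 279*(-755) + 279*176 - 755*176)) = 1/(615 + (570025 - 210645 + 49104 - 132880)) = 1/(615 + 275604) = 1/276219 ≈ 3.6203e-6)
-740146*394901/Q = -740146/((1/276219)/394901) = -740146/((1/276219)*(1/394901)) = -740146/1/109079159319 = -740146*109079159319 = -80734503453320574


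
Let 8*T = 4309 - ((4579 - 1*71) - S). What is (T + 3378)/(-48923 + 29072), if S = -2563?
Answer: -12131/79404 ≈ -0.15278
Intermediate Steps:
T = -1381/4 (T = (4309 - ((4579 - 1*71) - 1*(-2563)))/8 = (4309 - ((4579 - 71) + 2563))/8 = (4309 - (4508 + 2563))/8 = (4309 - 1*7071)/8 = (4309 - 7071)/8 = (⅛)*(-2762) = -1381/4 ≈ -345.25)
(T + 3378)/(-48923 + 29072) = (-1381/4 + 3378)/(-48923 + 29072) = (12131/4)/(-19851) = (12131/4)*(-1/19851) = -12131/79404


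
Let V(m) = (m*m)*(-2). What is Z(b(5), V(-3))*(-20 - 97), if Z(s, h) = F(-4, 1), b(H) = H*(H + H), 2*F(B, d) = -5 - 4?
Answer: 1053/2 ≈ 526.50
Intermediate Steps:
F(B, d) = -9/2 (F(B, d) = (-5 - 4)/2 = (1/2)*(-9) = -9/2)
b(H) = 2*H**2 (b(H) = H*(2*H) = 2*H**2)
V(m) = -2*m**2 (V(m) = m**2*(-2) = -2*m**2)
Z(s, h) = -9/2
Z(b(5), V(-3))*(-20 - 97) = -9*(-20 - 97)/2 = -9/2*(-117) = 1053/2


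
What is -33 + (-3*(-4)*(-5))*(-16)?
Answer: 927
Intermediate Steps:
-33 + (-3*(-4)*(-5))*(-16) = -33 + (12*(-5))*(-16) = -33 - 60*(-16) = -33 + 960 = 927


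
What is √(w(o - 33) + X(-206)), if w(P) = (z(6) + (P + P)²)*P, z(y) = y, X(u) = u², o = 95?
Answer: 6*√27670 ≈ 998.06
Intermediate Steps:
w(P) = P*(6 + 4*P²) (w(P) = (6 + (P + P)²)*P = (6 + (2*P)²)*P = (6 + 4*P²)*P = P*(6 + 4*P²))
√(w(o - 33) + X(-206)) = √((4*(95 - 33)³ + 6*(95 - 33)) + (-206)²) = √((4*62³ + 6*62) + 42436) = √((4*238328 + 372) + 42436) = √((953312 + 372) + 42436) = √(953684 + 42436) = √996120 = 6*√27670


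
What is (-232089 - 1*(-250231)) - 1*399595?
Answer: -381453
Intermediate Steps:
(-232089 - 1*(-250231)) - 1*399595 = (-232089 + 250231) - 399595 = 18142 - 399595 = -381453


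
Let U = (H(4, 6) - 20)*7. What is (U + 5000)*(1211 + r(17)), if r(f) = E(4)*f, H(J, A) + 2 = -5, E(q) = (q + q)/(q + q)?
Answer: 5907908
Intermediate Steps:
E(q) = 1 (E(q) = (2*q)/((2*q)) = (2*q)*(1/(2*q)) = 1)
H(J, A) = -7 (H(J, A) = -2 - 5 = -7)
r(f) = f (r(f) = 1*f = f)
U = -189 (U = (-7 - 20)*7 = -27*7 = -189)
(U + 5000)*(1211 + r(17)) = (-189 + 5000)*(1211 + 17) = 4811*1228 = 5907908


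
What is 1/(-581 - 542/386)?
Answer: -193/112404 ≈ -0.0017170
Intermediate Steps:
1/(-581 - 542/386) = 1/(-581 - 542*1/386) = 1/(-581 - 271/193) = 1/(-112404/193) = -193/112404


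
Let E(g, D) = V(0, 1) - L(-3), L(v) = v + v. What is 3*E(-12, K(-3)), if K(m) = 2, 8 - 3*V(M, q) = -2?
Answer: 28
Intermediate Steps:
V(M, q) = 10/3 (V(M, q) = 8/3 - ⅓*(-2) = 8/3 + ⅔ = 10/3)
L(v) = 2*v
E(g, D) = 28/3 (E(g, D) = 10/3 - 2*(-3) = 10/3 - 1*(-6) = 10/3 + 6 = 28/3)
3*E(-12, K(-3)) = 3*(28/3) = 28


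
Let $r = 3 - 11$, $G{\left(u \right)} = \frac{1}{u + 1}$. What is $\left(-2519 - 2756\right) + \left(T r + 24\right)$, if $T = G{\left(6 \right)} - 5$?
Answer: $- \frac{36485}{7} \approx -5212.1$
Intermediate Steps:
$G{\left(u \right)} = \frac{1}{1 + u}$
$T = - \frac{34}{7}$ ($T = \frac{1}{1 + 6} - 5 = \frac{1}{7} - 5 = - \frac{34}{7} \approx -4.8571$)
$r = -8$ ($r = 3 - 11 = -8$)
$\left(-2519 - 2756\right) + \left(T r + 24\right) = \left(-2519 - 2756\right) + \left(\left(- \frac{34}{7}\right) \left(-8\right) + 24\right) = -5275 + \left(\frac{272}{7} + 24\right) = -5275 + \frac{440}{7} = - \frac{36485}{7}$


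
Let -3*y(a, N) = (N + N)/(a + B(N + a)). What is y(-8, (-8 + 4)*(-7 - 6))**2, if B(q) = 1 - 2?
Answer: 10816/729 ≈ 14.837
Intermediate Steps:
B(q) = -1
y(a, N) = -2*N/(3*(-1 + a)) (y(a, N) = -(N + N)/(3*(a - 1)) = -2*N/(3*(-1 + a)))
y(-8, (-8 + 4)*(-7 - 6))**2 = (-2*(-8 + 4)*(-7 - 6)/(-3 + 3*(-8)))**2 = (-2*(-4*(-13))/(-3 - 24))**2 = (-2*52/(-27))**2 = (-2*52*(-1/27))**2 = (104/27)**2 = 10816/729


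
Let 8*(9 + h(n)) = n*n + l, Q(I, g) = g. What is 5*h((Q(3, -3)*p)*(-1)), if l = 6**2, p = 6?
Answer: 180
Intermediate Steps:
l = 36
h(n) = -9/2 + n**2/8 (h(n) = -9 + (n*n + 36)/8 = -9 + (n**2 + 36)/8 = -9 + (36 + n**2)/8 = -9 + (9/2 + n**2/8) = -9/2 + n**2/8)
5*h((Q(3, -3)*p)*(-1)) = 5*(-9/2 + (-3*6*(-1))**2/8) = 5*(-9/2 + (-18*(-1))**2/8) = 5*(-9/2 + (1/8)*18**2) = 5*(-9/2 + (1/8)*324) = 5*(-9/2 + 81/2) = 5*36 = 180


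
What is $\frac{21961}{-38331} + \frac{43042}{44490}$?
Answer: $\frac{112133002}{284224365} \approx 0.39452$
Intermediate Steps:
$\frac{21961}{-38331} + \frac{43042}{44490} = 21961 \left(- \frac{1}{38331}\right) + 43042 \cdot \frac{1}{44490} = - \frac{21961}{38331} + \frac{21521}{22245} = \frac{112133002}{284224365}$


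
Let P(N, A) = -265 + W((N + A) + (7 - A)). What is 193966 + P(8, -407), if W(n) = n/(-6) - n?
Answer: 387367/2 ≈ 1.9368e+5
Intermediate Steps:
W(n) = -7*n/6 (W(n) = n*(-⅙) - n = -n/6 - n = -7*n/6)
P(N, A) = -1639/6 - 7*N/6 (P(N, A) = -265 - 7*((N + A) + (7 - A))/6 = -265 - 7*((A + N) + (7 - A))/6 = -265 - 7*(7 + N)/6 = -265 + (-49/6 - 7*N/6) = -1639/6 - 7*N/6)
193966 + P(8, -407) = 193966 + (-1639/6 - 7/6*8) = 193966 + (-1639/6 - 28/3) = 193966 - 565/2 = 387367/2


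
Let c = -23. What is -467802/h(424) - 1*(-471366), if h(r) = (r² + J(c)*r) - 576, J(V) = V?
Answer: 39935779083/84724 ≈ 4.7136e+5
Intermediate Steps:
h(r) = -576 + r² - 23*r (h(r) = (r² - 23*r) - 576 = -576 + r² - 23*r)
-467802/h(424) - 1*(-471366) = -467802/(-576 + 424² - 23*424) - 1*(-471366) = -467802/(-576 + 179776 - 9752) + 471366 = -467802/169448 + 471366 = -467802*1/169448 + 471366 = -233901/84724 + 471366 = 39935779083/84724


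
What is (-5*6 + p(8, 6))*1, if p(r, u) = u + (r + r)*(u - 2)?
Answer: 40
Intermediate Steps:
p(r, u) = u + 2*r*(-2 + u) (p(r, u) = u + (2*r)*(-2 + u) = u + 2*r*(-2 + u))
(-5*6 + p(8, 6))*1 = (-5*6 + (6 - 4*8 + 2*8*6))*1 = (-30 + (6 - 32 + 96))*1 = (-30 + 70)*1 = 40*1 = 40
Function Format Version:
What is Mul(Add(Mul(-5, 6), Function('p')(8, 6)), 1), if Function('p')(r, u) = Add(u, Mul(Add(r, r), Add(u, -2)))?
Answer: 40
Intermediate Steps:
Function('p')(r, u) = Add(u, Mul(2, r, Add(-2, u))) (Function('p')(r, u) = Add(u, Mul(Mul(2, r), Add(-2, u))) = Add(u, Mul(2, r, Add(-2, u))))
Mul(Add(Mul(-5, 6), Function('p')(8, 6)), 1) = Mul(Add(Mul(-5, 6), Add(6, Mul(-4, 8), Mul(2, 8, 6))), 1) = Mul(Add(-30, Add(6, -32, 96)), 1) = Mul(Add(-30, 70), 1) = Mul(40, 1) = 40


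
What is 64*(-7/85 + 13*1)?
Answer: 70272/85 ≈ 826.73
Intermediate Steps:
64*(-7/85 + 13*1) = 64*(-7*1/85 + 13) = 64*(-7/85 + 13) = 64*(1098/85) = 70272/85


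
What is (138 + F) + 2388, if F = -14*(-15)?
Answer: 2736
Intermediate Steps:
F = 210
(138 + F) + 2388 = (138 + 210) + 2388 = 348 + 2388 = 2736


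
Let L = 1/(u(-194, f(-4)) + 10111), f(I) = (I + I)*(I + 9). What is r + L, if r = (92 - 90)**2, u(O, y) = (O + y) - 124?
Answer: 39013/9753 ≈ 4.0001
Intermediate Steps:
f(I) = 2*I*(9 + I) (f(I) = (2*I)*(9 + I) = 2*I*(9 + I))
u(O, y) = -124 + O + y
r = 4 (r = 2**2 = 4)
L = 1/9753 (L = 1/((-124 - 194 + 2*(-4)*(9 - 4)) + 10111) = 1/((-124 - 194 + 2*(-4)*5) + 10111) = 1/((-124 - 194 - 40) + 10111) = 1/(-358 + 10111) = 1/9753 ≈ 0.00010253)
r + L = 4 + 1/9753 = 39013/9753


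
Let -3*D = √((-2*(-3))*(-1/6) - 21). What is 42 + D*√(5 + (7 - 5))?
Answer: 42 - I*√154/3 ≈ 42.0 - 4.1366*I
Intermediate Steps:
D = -I*√22/3 (D = -√((-2*(-3))*(-1/6) - 21)/3 = -√(6*(-1*⅙) - 21)/3 = -√(6*(-⅙) - 21)/3 = -√(-1 - 21)/3 = -I*√22/3 ≈ -1.5635*I)
42 + D*√(5 + (7 - 5)) = 42 + (-I*√22/3)*√(5 + (7 - 5)) = 42 + (-I*√22/3)*√(5 + 2) = 42 + (-I*√22/3)*√7 = 42 - I*√154/3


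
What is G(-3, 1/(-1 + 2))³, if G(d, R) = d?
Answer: -27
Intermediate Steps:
G(-3, 1/(-1 + 2))³ = (-3)³ = -27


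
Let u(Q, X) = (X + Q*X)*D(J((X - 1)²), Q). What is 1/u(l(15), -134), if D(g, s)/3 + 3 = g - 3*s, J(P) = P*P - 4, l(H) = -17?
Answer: 1/2136393103008 ≈ 4.6808e-13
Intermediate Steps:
J(P) = -4 + P² (J(P) = P² - 4 = -4 + P²)
D(g, s) = -9 - 9*s + 3*g (D(g, s) = -9 + 3*(g - 3*s) = -9 + (-9*s + 3*g) = -9 - 9*s + 3*g)
u(Q, X) = (X + Q*X)*(-21 - 9*Q + 3*(-1 + X)⁴) (u(Q, X) = (X + Q*X)*(-9 - 9*Q + 3*(-4 + ((X - 1)²)²)) = (X + Q*X)*(-9 - 9*Q + 3*(-4 + ((-1 + X)²)²)) = (X + Q*X)*(-9 - 9*Q + 3*(-4 + (-1 + X)⁴)) = (X + Q*X)*(-9 - 9*Q + (-12 + 3*(-1 + X)⁴)) = (X + Q*X)*(-21 - 9*Q + 3*(-1 + X)⁴))
1/u(l(15), -134) = 1/(-3*(-134)*(1 - 17)*(7 - (-1 - 134)⁴ + 3*(-17))) = 1/(-3*(-134)*(-16)*(7 - 1*(-135)⁴ - 51)) = 1/(-3*(-134)*(-16)*(7 - 1*332150625 - 51)) = 1/(-3*(-134)*(-16)*(7 - 332150625 - 51)) = 1/(-3*(-134)*(-16)*(-332150669)) = 1/2136393103008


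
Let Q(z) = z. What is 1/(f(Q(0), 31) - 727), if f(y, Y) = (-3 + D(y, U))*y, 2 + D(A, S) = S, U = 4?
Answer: -1/727 ≈ -0.0013755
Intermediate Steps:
D(A, S) = -2 + S
f(y, Y) = -y (f(y, Y) = (-3 + (-2 + 4))*y = (-3 + 2)*y = -y)
1/(f(Q(0), 31) - 727) = 1/(-1*0 - 727) = 1/(0 - 727) = 1/(-727) = -1/727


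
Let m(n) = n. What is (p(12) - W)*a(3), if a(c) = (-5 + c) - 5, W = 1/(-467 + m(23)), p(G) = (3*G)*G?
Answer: -1342663/444 ≈ -3024.0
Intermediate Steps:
p(G) = 3*G²
W = -1/444 (W = 1/(-467 + 23) = 1/(-444) = -1/444 ≈ -0.0022523)
a(c) = -10 + c
(p(12) - W)*a(3) = (3*12² - 1*(-1/444))*(-10 + 3) = (3*144 + 1/444)*(-7) = (432 + 1/444)*(-7) = (191809/444)*(-7) = -1342663/444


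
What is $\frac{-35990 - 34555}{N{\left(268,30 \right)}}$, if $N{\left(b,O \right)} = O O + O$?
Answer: $- \frac{4703}{62} \approx -75.855$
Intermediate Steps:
$N{\left(b,O \right)} = O + O^{2}$ ($N{\left(b,O \right)} = O^{2} + O = O + O^{2}$)
$\frac{-35990 - 34555}{N{\left(268,30 \right)}} = \frac{-35990 - 34555}{30 \left(1 + 30\right)} = - \frac{70545}{30 \cdot 31} = - \frac{70545}{930} = \left(-70545\right) \frac{1}{930} = - \frac{4703}{62}$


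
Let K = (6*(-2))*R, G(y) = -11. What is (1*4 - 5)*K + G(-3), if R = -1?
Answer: -23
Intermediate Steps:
K = 12 (K = (6*(-2))*(-1) = -12*(-1) = 12)
(1*4 - 5)*K + G(-3) = (1*4 - 5)*12 - 11 = (4 - 5)*12 - 11 = -1*12 - 11 = -12 - 11 = -23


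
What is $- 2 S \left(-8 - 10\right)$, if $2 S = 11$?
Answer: $198$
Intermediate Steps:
$S = \frac{11}{2}$ ($S = \frac{1}{2} \cdot 11 = \frac{11}{2} \approx 5.5$)
$- 2 S \left(-8 - 10\right) = \left(-2\right) \frac{11}{2} \left(-8 - 10\right) = \left(-11\right) \left(-18\right) = 198$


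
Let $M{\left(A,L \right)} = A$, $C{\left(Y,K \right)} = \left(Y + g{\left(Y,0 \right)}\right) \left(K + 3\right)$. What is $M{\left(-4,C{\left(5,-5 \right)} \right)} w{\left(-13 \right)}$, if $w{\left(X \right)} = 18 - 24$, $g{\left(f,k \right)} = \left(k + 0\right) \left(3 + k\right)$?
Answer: $24$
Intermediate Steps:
$g{\left(f,k \right)} = k \left(3 + k\right)$
$C{\left(Y,K \right)} = Y \left(3 + K\right)$ ($C{\left(Y,K \right)} = \left(Y + 0 \left(3 + 0\right)\right) \left(K + 3\right) = \left(Y + 0 \cdot 3\right) \left(3 + K\right) = \left(Y + 0\right) \left(3 + K\right) = Y \left(3 + K\right)$)
$w{\left(X \right)} = -6$ ($w{\left(X \right)} = 18 - 24 = -6$)
$M{\left(-4,C{\left(5,-5 \right)} \right)} w{\left(-13 \right)} = \left(-4\right) \left(-6\right) = 24$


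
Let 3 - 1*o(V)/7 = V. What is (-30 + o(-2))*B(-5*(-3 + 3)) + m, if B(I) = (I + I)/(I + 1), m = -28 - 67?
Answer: -95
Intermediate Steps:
o(V) = 21 - 7*V
m = -95
B(I) = 2*I/(1 + I) (B(I) = (2*I)/(1 + I) = 2*I/(1 + I))
(-30 + o(-2))*B(-5*(-3 + 3)) + m = (-30 + (21 - 7*(-2)))*(2*(-5*(-3 + 3))/(1 - 5*(-3 + 3))) - 95 = (-30 + (21 + 14))*(2*(-5*0)/(1 - 5*0)) - 95 = (-30 + 35)*(2*0/(1 + 0)) - 95 = 5*(2*0/1) - 95 = 5*(2*0*1) - 95 = 5*0 - 95 = 0 - 95 = -95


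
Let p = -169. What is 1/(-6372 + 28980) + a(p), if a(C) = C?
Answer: -3820751/22608 ≈ -169.00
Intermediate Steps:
1/(-6372 + 28980) + a(p) = 1/(-6372 + 28980) - 169 = 1/22608 - 169 = -3820751/22608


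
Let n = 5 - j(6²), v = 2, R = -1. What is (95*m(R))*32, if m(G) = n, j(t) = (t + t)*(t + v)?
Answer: -8302240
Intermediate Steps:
j(t) = 2*t*(2 + t) (j(t) = (t + t)*(t + 2) = (2*t)*(2 + t) = 2*t*(2 + t))
n = -2731 (n = 5 - 2*6²*(2 + 6²) = 5 - 2*36*(2 + 36) = 5 - 2*36*38 = 5 - 1*2736 = 5 - 2736 = -2731)
m(G) = -2731
(95*m(R))*32 = (95*(-2731))*32 = -259445*32 = -8302240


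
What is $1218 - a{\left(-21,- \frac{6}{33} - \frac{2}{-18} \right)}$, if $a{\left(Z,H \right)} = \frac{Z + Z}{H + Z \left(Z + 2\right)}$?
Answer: $\frac{3436275}{2821} \approx 1218.1$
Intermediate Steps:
$a{\left(Z,H \right)} = \frac{2 Z}{H + Z \left(2 + Z\right)}$
$1218 - a{\left(-21,- \frac{6}{33} - \frac{2}{-18} \right)} = 1218 - 2 \left(-21\right) \frac{1}{\left(- \frac{6}{33} - \frac{2}{-18}\right) + \left(-21\right)^{2} + 2 \left(-21\right)} = 1218 - 2 \left(-21\right) \frac{1}{\left(\left(-6\right) \frac{1}{33} - - \frac{1}{9}\right) + 441 - 42} = 1218 - 2 \left(-21\right) \frac{1}{\left(- \frac{2}{11} + \frac{1}{9}\right) + 441 - 42} = 1218 - 2 \left(-21\right) \frac{1}{- \frac{7}{99} + 441 - 42} = 1218 - 2 \left(-21\right) \frac{1}{\frac{39494}{99}} = 1218 - 2 \left(-21\right) \frac{99}{39494} = 1218 - - \frac{297}{2821} = 1218 + \frac{297}{2821} = \frac{3436275}{2821}$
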